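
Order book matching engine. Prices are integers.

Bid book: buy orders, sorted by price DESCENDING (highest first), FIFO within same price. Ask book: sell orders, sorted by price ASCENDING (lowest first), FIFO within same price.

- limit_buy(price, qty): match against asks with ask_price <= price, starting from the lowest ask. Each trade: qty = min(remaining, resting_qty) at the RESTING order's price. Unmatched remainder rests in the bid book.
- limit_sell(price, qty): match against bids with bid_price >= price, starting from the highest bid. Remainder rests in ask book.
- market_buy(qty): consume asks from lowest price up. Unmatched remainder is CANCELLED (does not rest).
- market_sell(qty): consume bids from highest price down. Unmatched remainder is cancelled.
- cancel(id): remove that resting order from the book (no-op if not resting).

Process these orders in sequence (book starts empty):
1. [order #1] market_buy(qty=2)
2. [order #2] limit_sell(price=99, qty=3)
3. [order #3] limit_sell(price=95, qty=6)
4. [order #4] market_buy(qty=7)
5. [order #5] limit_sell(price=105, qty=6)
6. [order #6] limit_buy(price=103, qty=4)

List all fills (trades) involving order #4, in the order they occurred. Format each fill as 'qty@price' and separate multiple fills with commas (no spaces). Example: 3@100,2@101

Answer: 6@95,1@99

Derivation:
After op 1 [order #1] market_buy(qty=2): fills=none; bids=[-] asks=[-]
After op 2 [order #2] limit_sell(price=99, qty=3): fills=none; bids=[-] asks=[#2:3@99]
After op 3 [order #3] limit_sell(price=95, qty=6): fills=none; bids=[-] asks=[#3:6@95 #2:3@99]
After op 4 [order #4] market_buy(qty=7): fills=#4x#3:6@95 #4x#2:1@99; bids=[-] asks=[#2:2@99]
After op 5 [order #5] limit_sell(price=105, qty=6): fills=none; bids=[-] asks=[#2:2@99 #5:6@105]
After op 6 [order #6] limit_buy(price=103, qty=4): fills=#6x#2:2@99; bids=[#6:2@103] asks=[#5:6@105]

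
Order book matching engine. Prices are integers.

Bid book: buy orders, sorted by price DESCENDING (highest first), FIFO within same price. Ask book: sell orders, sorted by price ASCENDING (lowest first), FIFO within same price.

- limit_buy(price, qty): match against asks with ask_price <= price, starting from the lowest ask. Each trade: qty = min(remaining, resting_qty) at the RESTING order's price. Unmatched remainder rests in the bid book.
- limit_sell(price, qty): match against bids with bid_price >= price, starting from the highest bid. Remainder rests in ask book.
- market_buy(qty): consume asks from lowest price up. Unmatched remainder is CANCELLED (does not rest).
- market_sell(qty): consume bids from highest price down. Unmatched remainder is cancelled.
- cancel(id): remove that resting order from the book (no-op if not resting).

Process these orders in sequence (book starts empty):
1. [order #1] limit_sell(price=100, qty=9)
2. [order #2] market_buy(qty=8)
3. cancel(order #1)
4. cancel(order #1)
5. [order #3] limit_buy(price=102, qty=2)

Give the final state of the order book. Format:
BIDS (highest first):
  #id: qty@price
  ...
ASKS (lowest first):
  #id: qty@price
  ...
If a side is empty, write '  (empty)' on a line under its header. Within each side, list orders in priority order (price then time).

Answer: BIDS (highest first):
  #3: 2@102
ASKS (lowest first):
  (empty)

Derivation:
After op 1 [order #1] limit_sell(price=100, qty=9): fills=none; bids=[-] asks=[#1:9@100]
After op 2 [order #2] market_buy(qty=8): fills=#2x#1:8@100; bids=[-] asks=[#1:1@100]
After op 3 cancel(order #1): fills=none; bids=[-] asks=[-]
After op 4 cancel(order #1): fills=none; bids=[-] asks=[-]
After op 5 [order #3] limit_buy(price=102, qty=2): fills=none; bids=[#3:2@102] asks=[-]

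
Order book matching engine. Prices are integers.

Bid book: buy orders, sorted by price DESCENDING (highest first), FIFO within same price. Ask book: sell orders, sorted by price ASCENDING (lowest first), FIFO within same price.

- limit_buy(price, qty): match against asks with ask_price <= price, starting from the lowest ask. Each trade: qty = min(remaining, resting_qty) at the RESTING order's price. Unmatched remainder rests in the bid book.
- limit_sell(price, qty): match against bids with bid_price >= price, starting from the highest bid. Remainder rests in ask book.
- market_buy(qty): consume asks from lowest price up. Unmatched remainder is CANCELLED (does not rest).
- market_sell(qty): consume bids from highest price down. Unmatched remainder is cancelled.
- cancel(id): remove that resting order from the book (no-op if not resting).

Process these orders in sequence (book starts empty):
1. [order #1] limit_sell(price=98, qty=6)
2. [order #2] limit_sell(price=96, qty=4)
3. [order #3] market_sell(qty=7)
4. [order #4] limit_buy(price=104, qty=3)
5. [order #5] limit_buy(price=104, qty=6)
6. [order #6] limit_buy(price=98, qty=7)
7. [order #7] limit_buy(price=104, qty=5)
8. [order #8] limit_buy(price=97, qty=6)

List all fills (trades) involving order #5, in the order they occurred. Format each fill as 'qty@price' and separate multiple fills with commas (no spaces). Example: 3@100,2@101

Answer: 1@96,5@98

Derivation:
After op 1 [order #1] limit_sell(price=98, qty=6): fills=none; bids=[-] asks=[#1:6@98]
After op 2 [order #2] limit_sell(price=96, qty=4): fills=none; bids=[-] asks=[#2:4@96 #1:6@98]
After op 3 [order #3] market_sell(qty=7): fills=none; bids=[-] asks=[#2:4@96 #1:6@98]
After op 4 [order #4] limit_buy(price=104, qty=3): fills=#4x#2:3@96; bids=[-] asks=[#2:1@96 #1:6@98]
After op 5 [order #5] limit_buy(price=104, qty=6): fills=#5x#2:1@96 #5x#1:5@98; bids=[-] asks=[#1:1@98]
After op 6 [order #6] limit_buy(price=98, qty=7): fills=#6x#1:1@98; bids=[#6:6@98] asks=[-]
After op 7 [order #7] limit_buy(price=104, qty=5): fills=none; bids=[#7:5@104 #6:6@98] asks=[-]
After op 8 [order #8] limit_buy(price=97, qty=6): fills=none; bids=[#7:5@104 #6:6@98 #8:6@97] asks=[-]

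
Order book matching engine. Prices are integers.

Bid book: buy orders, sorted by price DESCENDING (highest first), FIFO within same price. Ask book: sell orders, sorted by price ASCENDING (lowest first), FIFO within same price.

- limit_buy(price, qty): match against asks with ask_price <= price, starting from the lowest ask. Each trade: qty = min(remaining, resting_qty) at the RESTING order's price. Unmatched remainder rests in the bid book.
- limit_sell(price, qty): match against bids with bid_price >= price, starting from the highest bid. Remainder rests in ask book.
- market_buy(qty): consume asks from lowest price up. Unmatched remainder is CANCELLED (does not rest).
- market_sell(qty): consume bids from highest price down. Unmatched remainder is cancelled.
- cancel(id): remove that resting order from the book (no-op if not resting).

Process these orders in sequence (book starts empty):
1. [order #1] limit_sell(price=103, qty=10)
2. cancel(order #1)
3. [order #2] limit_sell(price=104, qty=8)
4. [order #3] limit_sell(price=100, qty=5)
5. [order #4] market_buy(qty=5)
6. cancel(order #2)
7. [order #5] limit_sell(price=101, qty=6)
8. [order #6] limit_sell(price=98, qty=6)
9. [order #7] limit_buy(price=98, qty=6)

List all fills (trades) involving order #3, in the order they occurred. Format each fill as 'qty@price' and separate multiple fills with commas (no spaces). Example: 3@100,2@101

After op 1 [order #1] limit_sell(price=103, qty=10): fills=none; bids=[-] asks=[#1:10@103]
After op 2 cancel(order #1): fills=none; bids=[-] asks=[-]
After op 3 [order #2] limit_sell(price=104, qty=8): fills=none; bids=[-] asks=[#2:8@104]
After op 4 [order #3] limit_sell(price=100, qty=5): fills=none; bids=[-] asks=[#3:5@100 #2:8@104]
After op 5 [order #4] market_buy(qty=5): fills=#4x#3:5@100; bids=[-] asks=[#2:8@104]
After op 6 cancel(order #2): fills=none; bids=[-] asks=[-]
After op 7 [order #5] limit_sell(price=101, qty=6): fills=none; bids=[-] asks=[#5:6@101]
After op 8 [order #6] limit_sell(price=98, qty=6): fills=none; bids=[-] asks=[#6:6@98 #5:6@101]
After op 9 [order #7] limit_buy(price=98, qty=6): fills=#7x#6:6@98; bids=[-] asks=[#5:6@101]

Answer: 5@100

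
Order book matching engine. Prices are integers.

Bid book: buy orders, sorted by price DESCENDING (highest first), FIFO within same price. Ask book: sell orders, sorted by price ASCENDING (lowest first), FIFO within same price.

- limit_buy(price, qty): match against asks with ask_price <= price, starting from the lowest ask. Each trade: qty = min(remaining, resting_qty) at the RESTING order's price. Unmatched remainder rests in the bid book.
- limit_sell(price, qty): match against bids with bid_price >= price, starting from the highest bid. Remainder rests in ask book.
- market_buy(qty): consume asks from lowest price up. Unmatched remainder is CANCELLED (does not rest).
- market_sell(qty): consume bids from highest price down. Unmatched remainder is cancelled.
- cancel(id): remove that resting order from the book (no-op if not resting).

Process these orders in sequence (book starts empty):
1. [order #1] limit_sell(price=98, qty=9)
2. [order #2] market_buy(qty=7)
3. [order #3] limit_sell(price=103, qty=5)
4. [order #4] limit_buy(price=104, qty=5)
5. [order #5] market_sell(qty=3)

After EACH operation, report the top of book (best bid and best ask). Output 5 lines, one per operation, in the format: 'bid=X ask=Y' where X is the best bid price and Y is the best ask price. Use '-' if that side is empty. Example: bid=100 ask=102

Answer: bid=- ask=98
bid=- ask=98
bid=- ask=98
bid=- ask=103
bid=- ask=103

Derivation:
After op 1 [order #1] limit_sell(price=98, qty=9): fills=none; bids=[-] asks=[#1:9@98]
After op 2 [order #2] market_buy(qty=7): fills=#2x#1:7@98; bids=[-] asks=[#1:2@98]
After op 3 [order #3] limit_sell(price=103, qty=5): fills=none; bids=[-] asks=[#1:2@98 #3:5@103]
After op 4 [order #4] limit_buy(price=104, qty=5): fills=#4x#1:2@98 #4x#3:3@103; bids=[-] asks=[#3:2@103]
After op 5 [order #5] market_sell(qty=3): fills=none; bids=[-] asks=[#3:2@103]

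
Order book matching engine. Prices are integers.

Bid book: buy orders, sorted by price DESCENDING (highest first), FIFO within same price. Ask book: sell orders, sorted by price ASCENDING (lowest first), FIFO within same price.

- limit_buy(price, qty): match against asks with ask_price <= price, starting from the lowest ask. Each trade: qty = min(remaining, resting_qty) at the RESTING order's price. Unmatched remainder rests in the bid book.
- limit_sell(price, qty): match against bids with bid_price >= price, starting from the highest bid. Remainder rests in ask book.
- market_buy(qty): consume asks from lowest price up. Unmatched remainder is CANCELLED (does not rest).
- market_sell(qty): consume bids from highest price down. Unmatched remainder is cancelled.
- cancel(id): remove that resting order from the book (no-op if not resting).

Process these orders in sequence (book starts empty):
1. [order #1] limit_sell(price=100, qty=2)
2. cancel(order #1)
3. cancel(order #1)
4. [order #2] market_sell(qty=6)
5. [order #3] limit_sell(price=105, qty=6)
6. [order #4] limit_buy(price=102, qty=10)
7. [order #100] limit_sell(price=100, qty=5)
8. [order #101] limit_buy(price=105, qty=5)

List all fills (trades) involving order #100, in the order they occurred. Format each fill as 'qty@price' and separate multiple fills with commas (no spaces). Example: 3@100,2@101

After op 1 [order #1] limit_sell(price=100, qty=2): fills=none; bids=[-] asks=[#1:2@100]
After op 2 cancel(order #1): fills=none; bids=[-] asks=[-]
After op 3 cancel(order #1): fills=none; bids=[-] asks=[-]
After op 4 [order #2] market_sell(qty=6): fills=none; bids=[-] asks=[-]
After op 5 [order #3] limit_sell(price=105, qty=6): fills=none; bids=[-] asks=[#3:6@105]
After op 6 [order #4] limit_buy(price=102, qty=10): fills=none; bids=[#4:10@102] asks=[#3:6@105]
After op 7 [order #100] limit_sell(price=100, qty=5): fills=#4x#100:5@102; bids=[#4:5@102] asks=[#3:6@105]
After op 8 [order #101] limit_buy(price=105, qty=5): fills=#101x#3:5@105; bids=[#4:5@102] asks=[#3:1@105]

Answer: 5@102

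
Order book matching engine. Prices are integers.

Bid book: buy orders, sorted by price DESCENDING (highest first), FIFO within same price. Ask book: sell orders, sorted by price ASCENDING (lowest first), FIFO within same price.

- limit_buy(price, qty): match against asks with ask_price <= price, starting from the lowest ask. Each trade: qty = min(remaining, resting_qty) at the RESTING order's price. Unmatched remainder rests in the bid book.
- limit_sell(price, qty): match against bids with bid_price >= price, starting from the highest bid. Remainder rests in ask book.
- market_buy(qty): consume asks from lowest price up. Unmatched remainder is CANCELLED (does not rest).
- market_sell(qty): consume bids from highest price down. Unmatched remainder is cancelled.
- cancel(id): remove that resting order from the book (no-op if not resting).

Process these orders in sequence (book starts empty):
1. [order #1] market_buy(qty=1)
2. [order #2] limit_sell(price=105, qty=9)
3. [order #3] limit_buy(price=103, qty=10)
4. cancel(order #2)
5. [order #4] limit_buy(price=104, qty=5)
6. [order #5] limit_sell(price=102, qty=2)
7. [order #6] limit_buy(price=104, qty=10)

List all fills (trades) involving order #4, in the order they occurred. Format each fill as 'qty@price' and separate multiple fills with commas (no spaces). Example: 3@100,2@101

After op 1 [order #1] market_buy(qty=1): fills=none; bids=[-] asks=[-]
After op 2 [order #2] limit_sell(price=105, qty=9): fills=none; bids=[-] asks=[#2:9@105]
After op 3 [order #3] limit_buy(price=103, qty=10): fills=none; bids=[#3:10@103] asks=[#2:9@105]
After op 4 cancel(order #2): fills=none; bids=[#3:10@103] asks=[-]
After op 5 [order #4] limit_buy(price=104, qty=5): fills=none; bids=[#4:5@104 #3:10@103] asks=[-]
After op 6 [order #5] limit_sell(price=102, qty=2): fills=#4x#5:2@104; bids=[#4:3@104 #3:10@103] asks=[-]
After op 7 [order #6] limit_buy(price=104, qty=10): fills=none; bids=[#4:3@104 #6:10@104 #3:10@103] asks=[-]

Answer: 2@104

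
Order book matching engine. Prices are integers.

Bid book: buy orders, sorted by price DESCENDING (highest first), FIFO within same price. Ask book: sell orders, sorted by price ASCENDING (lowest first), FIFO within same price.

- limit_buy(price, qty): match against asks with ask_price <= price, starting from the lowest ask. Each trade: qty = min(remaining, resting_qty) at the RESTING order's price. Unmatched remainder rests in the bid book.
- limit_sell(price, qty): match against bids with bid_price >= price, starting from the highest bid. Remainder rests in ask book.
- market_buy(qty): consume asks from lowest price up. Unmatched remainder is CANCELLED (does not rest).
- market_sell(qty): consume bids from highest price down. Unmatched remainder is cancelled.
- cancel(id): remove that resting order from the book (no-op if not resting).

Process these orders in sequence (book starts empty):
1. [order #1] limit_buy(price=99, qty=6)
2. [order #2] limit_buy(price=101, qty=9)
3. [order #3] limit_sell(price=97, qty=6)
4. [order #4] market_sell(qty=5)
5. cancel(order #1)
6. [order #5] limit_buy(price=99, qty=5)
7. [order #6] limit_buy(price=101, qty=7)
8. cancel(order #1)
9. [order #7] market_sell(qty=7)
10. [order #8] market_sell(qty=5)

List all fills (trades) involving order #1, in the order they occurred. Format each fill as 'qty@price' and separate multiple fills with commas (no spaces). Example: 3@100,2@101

Answer: 2@99

Derivation:
After op 1 [order #1] limit_buy(price=99, qty=6): fills=none; bids=[#1:6@99] asks=[-]
After op 2 [order #2] limit_buy(price=101, qty=9): fills=none; bids=[#2:9@101 #1:6@99] asks=[-]
After op 3 [order #3] limit_sell(price=97, qty=6): fills=#2x#3:6@101; bids=[#2:3@101 #1:6@99] asks=[-]
After op 4 [order #4] market_sell(qty=5): fills=#2x#4:3@101 #1x#4:2@99; bids=[#1:4@99] asks=[-]
After op 5 cancel(order #1): fills=none; bids=[-] asks=[-]
After op 6 [order #5] limit_buy(price=99, qty=5): fills=none; bids=[#5:5@99] asks=[-]
After op 7 [order #6] limit_buy(price=101, qty=7): fills=none; bids=[#6:7@101 #5:5@99] asks=[-]
After op 8 cancel(order #1): fills=none; bids=[#6:7@101 #5:5@99] asks=[-]
After op 9 [order #7] market_sell(qty=7): fills=#6x#7:7@101; bids=[#5:5@99] asks=[-]
After op 10 [order #8] market_sell(qty=5): fills=#5x#8:5@99; bids=[-] asks=[-]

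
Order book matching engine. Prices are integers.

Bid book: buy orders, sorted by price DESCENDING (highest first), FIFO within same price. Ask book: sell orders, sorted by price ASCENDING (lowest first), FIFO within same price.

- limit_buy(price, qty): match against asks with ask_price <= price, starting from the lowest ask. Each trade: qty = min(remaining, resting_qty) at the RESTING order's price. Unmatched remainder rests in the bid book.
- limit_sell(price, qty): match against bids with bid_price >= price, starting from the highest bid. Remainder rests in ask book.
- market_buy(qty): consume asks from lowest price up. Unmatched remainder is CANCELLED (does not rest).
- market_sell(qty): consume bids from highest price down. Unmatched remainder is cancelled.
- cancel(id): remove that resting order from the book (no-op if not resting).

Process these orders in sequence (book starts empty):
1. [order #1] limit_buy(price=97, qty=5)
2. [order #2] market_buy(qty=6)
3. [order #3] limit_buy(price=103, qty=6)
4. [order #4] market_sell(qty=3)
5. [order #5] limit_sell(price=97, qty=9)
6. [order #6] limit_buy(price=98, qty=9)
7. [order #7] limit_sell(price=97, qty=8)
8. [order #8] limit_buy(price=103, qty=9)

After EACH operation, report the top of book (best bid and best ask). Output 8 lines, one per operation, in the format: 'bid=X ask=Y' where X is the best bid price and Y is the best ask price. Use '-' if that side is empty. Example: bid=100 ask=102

Answer: bid=97 ask=-
bid=97 ask=-
bid=103 ask=-
bid=103 ask=-
bid=- ask=97
bid=98 ask=-
bid=- ask=-
bid=103 ask=-

Derivation:
After op 1 [order #1] limit_buy(price=97, qty=5): fills=none; bids=[#1:5@97] asks=[-]
After op 2 [order #2] market_buy(qty=6): fills=none; bids=[#1:5@97] asks=[-]
After op 3 [order #3] limit_buy(price=103, qty=6): fills=none; bids=[#3:6@103 #1:5@97] asks=[-]
After op 4 [order #4] market_sell(qty=3): fills=#3x#4:3@103; bids=[#3:3@103 #1:5@97] asks=[-]
After op 5 [order #5] limit_sell(price=97, qty=9): fills=#3x#5:3@103 #1x#5:5@97; bids=[-] asks=[#5:1@97]
After op 6 [order #6] limit_buy(price=98, qty=9): fills=#6x#5:1@97; bids=[#6:8@98] asks=[-]
After op 7 [order #7] limit_sell(price=97, qty=8): fills=#6x#7:8@98; bids=[-] asks=[-]
After op 8 [order #8] limit_buy(price=103, qty=9): fills=none; bids=[#8:9@103] asks=[-]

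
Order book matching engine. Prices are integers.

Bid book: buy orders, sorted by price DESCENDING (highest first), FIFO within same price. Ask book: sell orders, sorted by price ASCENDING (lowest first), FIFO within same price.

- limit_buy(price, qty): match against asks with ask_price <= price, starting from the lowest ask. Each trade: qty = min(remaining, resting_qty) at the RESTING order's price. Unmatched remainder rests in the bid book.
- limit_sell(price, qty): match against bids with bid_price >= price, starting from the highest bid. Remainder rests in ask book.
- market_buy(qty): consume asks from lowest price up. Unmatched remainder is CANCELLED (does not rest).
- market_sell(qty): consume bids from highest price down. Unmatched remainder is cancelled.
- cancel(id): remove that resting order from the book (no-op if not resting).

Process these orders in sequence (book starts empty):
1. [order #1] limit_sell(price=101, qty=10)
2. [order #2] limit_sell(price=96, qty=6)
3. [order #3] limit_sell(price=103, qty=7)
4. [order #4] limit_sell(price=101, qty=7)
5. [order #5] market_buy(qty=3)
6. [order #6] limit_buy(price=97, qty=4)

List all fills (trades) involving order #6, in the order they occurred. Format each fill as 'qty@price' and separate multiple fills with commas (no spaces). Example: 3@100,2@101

Answer: 3@96

Derivation:
After op 1 [order #1] limit_sell(price=101, qty=10): fills=none; bids=[-] asks=[#1:10@101]
After op 2 [order #2] limit_sell(price=96, qty=6): fills=none; bids=[-] asks=[#2:6@96 #1:10@101]
After op 3 [order #3] limit_sell(price=103, qty=7): fills=none; bids=[-] asks=[#2:6@96 #1:10@101 #3:7@103]
After op 4 [order #4] limit_sell(price=101, qty=7): fills=none; bids=[-] asks=[#2:6@96 #1:10@101 #4:7@101 #3:7@103]
After op 5 [order #5] market_buy(qty=3): fills=#5x#2:3@96; bids=[-] asks=[#2:3@96 #1:10@101 #4:7@101 #3:7@103]
After op 6 [order #6] limit_buy(price=97, qty=4): fills=#6x#2:3@96; bids=[#6:1@97] asks=[#1:10@101 #4:7@101 #3:7@103]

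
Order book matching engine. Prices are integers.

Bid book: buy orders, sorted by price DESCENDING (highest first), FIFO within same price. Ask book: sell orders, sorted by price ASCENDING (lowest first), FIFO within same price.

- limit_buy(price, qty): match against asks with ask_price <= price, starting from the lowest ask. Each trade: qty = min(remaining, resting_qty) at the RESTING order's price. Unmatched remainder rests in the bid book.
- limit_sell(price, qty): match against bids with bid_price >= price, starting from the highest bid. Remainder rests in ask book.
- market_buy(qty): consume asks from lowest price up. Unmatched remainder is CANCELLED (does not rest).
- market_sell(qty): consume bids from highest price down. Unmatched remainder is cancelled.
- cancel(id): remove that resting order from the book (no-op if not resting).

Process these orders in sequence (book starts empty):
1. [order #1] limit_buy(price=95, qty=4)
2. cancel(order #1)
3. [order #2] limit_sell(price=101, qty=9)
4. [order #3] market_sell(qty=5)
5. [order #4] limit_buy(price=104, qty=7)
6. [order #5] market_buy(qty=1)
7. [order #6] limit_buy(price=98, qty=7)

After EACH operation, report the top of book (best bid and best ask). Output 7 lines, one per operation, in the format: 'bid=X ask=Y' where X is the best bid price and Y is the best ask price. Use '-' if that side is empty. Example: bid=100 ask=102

Answer: bid=95 ask=-
bid=- ask=-
bid=- ask=101
bid=- ask=101
bid=- ask=101
bid=- ask=101
bid=98 ask=101

Derivation:
After op 1 [order #1] limit_buy(price=95, qty=4): fills=none; bids=[#1:4@95] asks=[-]
After op 2 cancel(order #1): fills=none; bids=[-] asks=[-]
After op 3 [order #2] limit_sell(price=101, qty=9): fills=none; bids=[-] asks=[#2:9@101]
After op 4 [order #3] market_sell(qty=5): fills=none; bids=[-] asks=[#2:9@101]
After op 5 [order #4] limit_buy(price=104, qty=7): fills=#4x#2:7@101; bids=[-] asks=[#2:2@101]
After op 6 [order #5] market_buy(qty=1): fills=#5x#2:1@101; bids=[-] asks=[#2:1@101]
After op 7 [order #6] limit_buy(price=98, qty=7): fills=none; bids=[#6:7@98] asks=[#2:1@101]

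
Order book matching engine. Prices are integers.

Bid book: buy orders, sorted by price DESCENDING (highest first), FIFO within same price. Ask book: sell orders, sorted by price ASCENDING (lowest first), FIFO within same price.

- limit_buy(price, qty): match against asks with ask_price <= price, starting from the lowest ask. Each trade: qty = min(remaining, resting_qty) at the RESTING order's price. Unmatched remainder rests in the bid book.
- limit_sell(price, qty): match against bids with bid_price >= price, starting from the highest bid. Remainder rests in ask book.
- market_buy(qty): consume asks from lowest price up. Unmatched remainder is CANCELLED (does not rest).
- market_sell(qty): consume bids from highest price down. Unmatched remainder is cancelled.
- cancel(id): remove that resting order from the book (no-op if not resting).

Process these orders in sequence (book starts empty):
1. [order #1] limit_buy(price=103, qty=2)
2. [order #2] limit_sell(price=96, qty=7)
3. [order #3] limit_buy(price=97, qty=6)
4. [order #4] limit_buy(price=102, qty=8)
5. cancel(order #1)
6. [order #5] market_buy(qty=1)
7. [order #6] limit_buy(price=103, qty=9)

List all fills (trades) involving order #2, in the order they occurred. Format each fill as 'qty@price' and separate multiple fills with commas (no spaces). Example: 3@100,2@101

After op 1 [order #1] limit_buy(price=103, qty=2): fills=none; bids=[#1:2@103] asks=[-]
After op 2 [order #2] limit_sell(price=96, qty=7): fills=#1x#2:2@103; bids=[-] asks=[#2:5@96]
After op 3 [order #3] limit_buy(price=97, qty=6): fills=#3x#2:5@96; bids=[#3:1@97] asks=[-]
After op 4 [order #4] limit_buy(price=102, qty=8): fills=none; bids=[#4:8@102 #3:1@97] asks=[-]
After op 5 cancel(order #1): fills=none; bids=[#4:8@102 #3:1@97] asks=[-]
After op 6 [order #5] market_buy(qty=1): fills=none; bids=[#4:8@102 #3:1@97] asks=[-]
After op 7 [order #6] limit_buy(price=103, qty=9): fills=none; bids=[#6:9@103 #4:8@102 #3:1@97] asks=[-]

Answer: 2@103,5@96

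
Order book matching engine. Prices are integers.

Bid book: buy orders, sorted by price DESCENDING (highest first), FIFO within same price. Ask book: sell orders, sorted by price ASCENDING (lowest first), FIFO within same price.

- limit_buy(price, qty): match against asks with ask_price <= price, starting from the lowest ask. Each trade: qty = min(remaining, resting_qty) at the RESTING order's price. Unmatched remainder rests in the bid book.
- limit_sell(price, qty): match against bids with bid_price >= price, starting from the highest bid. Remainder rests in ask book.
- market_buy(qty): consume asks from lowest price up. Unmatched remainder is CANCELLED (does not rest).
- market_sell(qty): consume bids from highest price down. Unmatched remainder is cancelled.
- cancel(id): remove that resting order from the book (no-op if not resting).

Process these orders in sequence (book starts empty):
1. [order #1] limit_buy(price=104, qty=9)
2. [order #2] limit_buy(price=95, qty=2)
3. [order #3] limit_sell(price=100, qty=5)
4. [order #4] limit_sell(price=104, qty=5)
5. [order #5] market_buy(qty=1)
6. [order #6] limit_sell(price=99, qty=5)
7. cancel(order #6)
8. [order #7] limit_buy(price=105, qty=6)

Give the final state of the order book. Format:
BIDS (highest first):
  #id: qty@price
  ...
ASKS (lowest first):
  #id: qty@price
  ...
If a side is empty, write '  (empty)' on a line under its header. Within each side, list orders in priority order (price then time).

After op 1 [order #1] limit_buy(price=104, qty=9): fills=none; bids=[#1:9@104] asks=[-]
After op 2 [order #2] limit_buy(price=95, qty=2): fills=none; bids=[#1:9@104 #2:2@95] asks=[-]
After op 3 [order #3] limit_sell(price=100, qty=5): fills=#1x#3:5@104; bids=[#1:4@104 #2:2@95] asks=[-]
After op 4 [order #4] limit_sell(price=104, qty=5): fills=#1x#4:4@104; bids=[#2:2@95] asks=[#4:1@104]
After op 5 [order #5] market_buy(qty=1): fills=#5x#4:1@104; bids=[#2:2@95] asks=[-]
After op 6 [order #6] limit_sell(price=99, qty=5): fills=none; bids=[#2:2@95] asks=[#6:5@99]
After op 7 cancel(order #6): fills=none; bids=[#2:2@95] asks=[-]
After op 8 [order #7] limit_buy(price=105, qty=6): fills=none; bids=[#7:6@105 #2:2@95] asks=[-]

Answer: BIDS (highest first):
  #7: 6@105
  #2: 2@95
ASKS (lowest first):
  (empty)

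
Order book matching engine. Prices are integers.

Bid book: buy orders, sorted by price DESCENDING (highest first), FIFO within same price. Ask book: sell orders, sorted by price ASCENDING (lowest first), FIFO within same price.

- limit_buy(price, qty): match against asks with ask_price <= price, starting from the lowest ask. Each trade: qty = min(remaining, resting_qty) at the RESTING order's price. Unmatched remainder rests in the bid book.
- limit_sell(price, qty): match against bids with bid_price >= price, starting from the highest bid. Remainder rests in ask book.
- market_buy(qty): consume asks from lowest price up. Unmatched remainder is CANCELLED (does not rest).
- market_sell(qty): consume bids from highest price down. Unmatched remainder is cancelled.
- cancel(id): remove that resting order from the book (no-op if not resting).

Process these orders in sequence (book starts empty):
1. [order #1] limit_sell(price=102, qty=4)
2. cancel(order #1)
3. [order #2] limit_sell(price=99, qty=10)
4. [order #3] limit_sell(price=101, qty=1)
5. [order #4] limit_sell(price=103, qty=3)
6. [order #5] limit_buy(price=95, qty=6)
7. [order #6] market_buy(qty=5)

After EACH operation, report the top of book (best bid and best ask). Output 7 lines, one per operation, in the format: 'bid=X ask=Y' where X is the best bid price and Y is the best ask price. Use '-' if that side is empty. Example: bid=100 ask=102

After op 1 [order #1] limit_sell(price=102, qty=4): fills=none; bids=[-] asks=[#1:4@102]
After op 2 cancel(order #1): fills=none; bids=[-] asks=[-]
After op 3 [order #2] limit_sell(price=99, qty=10): fills=none; bids=[-] asks=[#2:10@99]
After op 4 [order #3] limit_sell(price=101, qty=1): fills=none; bids=[-] asks=[#2:10@99 #3:1@101]
After op 5 [order #4] limit_sell(price=103, qty=3): fills=none; bids=[-] asks=[#2:10@99 #3:1@101 #4:3@103]
After op 6 [order #5] limit_buy(price=95, qty=6): fills=none; bids=[#5:6@95] asks=[#2:10@99 #3:1@101 #4:3@103]
After op 7 [order #6] market_buy(qty=5): fills=#6x#2:5@99; bids=[#5:6@95] asks=[#2:5@99 #3:1@101 #4:3@103]

Answer: bid=- ask=102
bid=- ask=-
bid=- ask=99
bid=- ask=99
bid=- ask=99
bid=95 ask=99
bid=95 ask=99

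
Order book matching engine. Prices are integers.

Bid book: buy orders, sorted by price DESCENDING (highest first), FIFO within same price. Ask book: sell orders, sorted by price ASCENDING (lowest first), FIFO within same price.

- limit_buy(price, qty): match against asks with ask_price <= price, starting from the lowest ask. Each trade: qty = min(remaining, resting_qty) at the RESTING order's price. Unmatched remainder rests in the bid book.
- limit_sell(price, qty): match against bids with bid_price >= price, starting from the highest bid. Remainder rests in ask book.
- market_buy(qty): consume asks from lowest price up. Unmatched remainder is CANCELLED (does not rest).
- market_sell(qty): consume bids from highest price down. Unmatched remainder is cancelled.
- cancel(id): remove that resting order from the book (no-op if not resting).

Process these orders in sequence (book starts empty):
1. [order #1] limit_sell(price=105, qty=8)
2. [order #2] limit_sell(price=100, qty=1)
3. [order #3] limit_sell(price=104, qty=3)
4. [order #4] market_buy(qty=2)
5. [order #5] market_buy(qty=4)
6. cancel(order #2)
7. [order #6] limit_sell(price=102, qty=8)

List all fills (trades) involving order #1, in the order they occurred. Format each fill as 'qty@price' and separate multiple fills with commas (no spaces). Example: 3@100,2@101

Answer: 2@105

Derivation:
After op 1 [order #1] limit_sell(price=105, qty=8): fills=none; bids=[-] asks=[#1:8@105]
After op 2 [order #2] limit_sell(price=100, qty=1): fills=none; bids=[-] asks=[#2:1@100 #1:8@105]
After op 3 [order #3] limit_sell(price=104, qty=3): fills=none; bids=[-] asks=[#2:1@100 #3:3@104 #1:8@105]
After op 4 [order #4] market_buy(qty=2): fills=#4x#2:1@100 #4x#3:1@104; bids=[-] asks=[#3:2@104 #1:8@105]
After op 5 [order #5] market_buy(qty=4): fills=#5x#3:2@104 #5x#1:2@105; bids=[-] asks=[#1:6@105]
After op 6 cancel(order #2): fills=none; bids=[-] asks=[#1:6@105]
After op 7 [order #6] limit_sell(price=102, qty=8): fills=none; bids=[-] asks=[#6:8@102 #1:6@105]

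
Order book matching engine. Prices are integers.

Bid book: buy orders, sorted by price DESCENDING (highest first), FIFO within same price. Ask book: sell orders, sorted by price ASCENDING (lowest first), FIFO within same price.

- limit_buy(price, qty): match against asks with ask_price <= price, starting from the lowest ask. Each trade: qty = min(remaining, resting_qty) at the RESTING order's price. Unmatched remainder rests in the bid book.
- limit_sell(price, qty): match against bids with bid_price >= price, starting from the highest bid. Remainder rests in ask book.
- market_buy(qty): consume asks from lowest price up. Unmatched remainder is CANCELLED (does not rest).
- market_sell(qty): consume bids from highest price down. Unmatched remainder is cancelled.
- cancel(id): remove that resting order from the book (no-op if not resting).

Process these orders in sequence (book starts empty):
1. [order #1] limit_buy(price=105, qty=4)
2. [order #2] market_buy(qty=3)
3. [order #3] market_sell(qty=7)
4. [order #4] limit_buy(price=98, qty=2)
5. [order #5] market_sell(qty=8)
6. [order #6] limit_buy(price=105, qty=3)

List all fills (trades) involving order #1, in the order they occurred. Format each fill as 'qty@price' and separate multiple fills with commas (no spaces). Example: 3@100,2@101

After op 1 [order #1] limit_buy(price=105, qty=4): fills=none; bids=[#1:4@105] asks=[-]
After op 2 [order #2] market_buy(qty=3): fills=none; bids=[#1:4@105] asks=[-]
After op 3 [order #3] market_sell(qty=7): fills=#1x#3:4@105; bids=[-] asks=[-]
After op 4 [order #4] limit_buy(price=98, qty=2): fills=none; bids=[#4:2@98] asks=[-]
After op 5 [order #5] market_sell(qty=8): fills=#4x#5:2@98; bids=[-] asks=[-]
After op 6 [order #6] limit_buy(price=105, qty=3): fills=none; bids=[#6:3@105] asks=[-]

Answer: 4@105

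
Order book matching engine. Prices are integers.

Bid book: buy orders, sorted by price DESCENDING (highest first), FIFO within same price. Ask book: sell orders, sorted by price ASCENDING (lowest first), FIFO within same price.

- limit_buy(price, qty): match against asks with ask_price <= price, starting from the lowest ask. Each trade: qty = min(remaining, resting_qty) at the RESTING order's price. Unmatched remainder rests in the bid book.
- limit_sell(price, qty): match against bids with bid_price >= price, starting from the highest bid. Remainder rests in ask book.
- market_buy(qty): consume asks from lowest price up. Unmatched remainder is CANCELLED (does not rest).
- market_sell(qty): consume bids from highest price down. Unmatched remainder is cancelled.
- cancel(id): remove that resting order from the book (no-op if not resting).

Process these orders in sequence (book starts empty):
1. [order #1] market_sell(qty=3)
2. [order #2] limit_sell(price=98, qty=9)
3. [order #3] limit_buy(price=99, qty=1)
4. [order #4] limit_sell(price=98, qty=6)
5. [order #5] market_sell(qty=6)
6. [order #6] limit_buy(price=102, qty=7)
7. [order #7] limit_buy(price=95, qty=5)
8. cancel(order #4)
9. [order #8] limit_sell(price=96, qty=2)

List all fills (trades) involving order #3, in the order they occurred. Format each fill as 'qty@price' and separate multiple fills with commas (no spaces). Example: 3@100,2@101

After op 1 [order #1] market_sell(qty=3): fills=none; bids=[-] asks=[-]
After op 2 [order #2] limit_sell(price=98, qty=9): fills=none; bids=[-] asks=[#2:9@98]
After op 3 [order #3] limit_buy(price=99, qty=1): fills=#3x#2:1@98; bids=[-] asks=[#2:8@98]
After op 4 [order #4] limit_sell(price=98, qty=6): fills=none; bids=[-] asks=[#2:8@98 #4:6@98]
After op 5 [order #5] market_sell(qty=6): fills=none; bids=[-] asks=[#2:8@98 #4:6@98]
After op 6 [order #6] limit_buy(price=102, qty=7): fills=#6x#2:7@98; bids=[-] asks=[#2:1@98 #4:6@98]
After op 7 [order #7] limit_buy(price=95, qty=5): fills=none; bids=[#7:5@95] asks=[#2:1@98 #4:6@98]
After op 8 cancel(order #4): fills=none; bids=[#7:5@95] asks=[#2:1@98]
After op 9 [order #8] limit_sell(price=96, qty=2): fills=none; bids=[#7:5@95] asks=[#8:2@96 #2:1@98]

Answer: 1@98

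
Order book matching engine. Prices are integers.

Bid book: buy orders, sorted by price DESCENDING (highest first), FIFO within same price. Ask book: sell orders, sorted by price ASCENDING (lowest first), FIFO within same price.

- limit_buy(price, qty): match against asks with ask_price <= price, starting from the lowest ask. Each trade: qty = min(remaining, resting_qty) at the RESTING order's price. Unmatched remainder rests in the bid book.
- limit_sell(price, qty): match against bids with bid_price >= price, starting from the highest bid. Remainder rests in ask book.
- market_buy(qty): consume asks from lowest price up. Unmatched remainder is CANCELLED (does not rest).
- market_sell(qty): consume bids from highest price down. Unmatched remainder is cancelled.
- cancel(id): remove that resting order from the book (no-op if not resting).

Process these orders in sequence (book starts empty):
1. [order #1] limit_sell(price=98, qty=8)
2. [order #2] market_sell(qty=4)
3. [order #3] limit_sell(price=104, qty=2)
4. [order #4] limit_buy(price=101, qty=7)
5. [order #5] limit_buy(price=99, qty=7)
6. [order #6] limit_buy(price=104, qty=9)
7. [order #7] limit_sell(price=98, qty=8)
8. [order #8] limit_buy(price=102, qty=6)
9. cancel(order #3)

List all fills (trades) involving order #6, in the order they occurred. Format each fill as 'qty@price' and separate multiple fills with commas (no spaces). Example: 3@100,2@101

Answer: 2@104,7@104

Derivation:
After op 1 [order #1] limit_sell(price=98, qty=8): fills=none; bids=[-] asks=[#1:8@98]
After op 2 [order #2] market_sell(qty=4): fills=none; bids=[-] asks=[#1:8@98]
After op 3 [order #3] limit_sell(price=104, qty=2): fills=none; bids=[-] asks=[#1:8@98 #3:2@104]
After op 4 [order #4] limit_buy(price=101, qty=7): fills=#4x#1:7@98; bids=[-] asks=[#1:1@98 #3:2@104]
After op 5 [order #5] limit_buy(price=99, qty=7): fills=#5x#1:1@98; bids=[#5:6@99] asks=[#3:2@104]
After op 6 [order #6] limit_buy(price=104, qty=9): fills=#6x#3:2@104; bids=[#6:7@104 #5:6@99] asks=[-]
After op 7 [order #7] limit_sell(price=98, qty=8): fills=#6x#7:7@104 #5x#7:1@99; bids=[#5:5@99] asks=[-]
After op 8 [order #8] limit_buy(price=102, qty=6): fills=none; bids=[#8:6@102 #5:5@99] asks=[-]
After op 9 cancel(order #3): fills=none; bids=[#8:6@102 #5:5@99] asks=[-]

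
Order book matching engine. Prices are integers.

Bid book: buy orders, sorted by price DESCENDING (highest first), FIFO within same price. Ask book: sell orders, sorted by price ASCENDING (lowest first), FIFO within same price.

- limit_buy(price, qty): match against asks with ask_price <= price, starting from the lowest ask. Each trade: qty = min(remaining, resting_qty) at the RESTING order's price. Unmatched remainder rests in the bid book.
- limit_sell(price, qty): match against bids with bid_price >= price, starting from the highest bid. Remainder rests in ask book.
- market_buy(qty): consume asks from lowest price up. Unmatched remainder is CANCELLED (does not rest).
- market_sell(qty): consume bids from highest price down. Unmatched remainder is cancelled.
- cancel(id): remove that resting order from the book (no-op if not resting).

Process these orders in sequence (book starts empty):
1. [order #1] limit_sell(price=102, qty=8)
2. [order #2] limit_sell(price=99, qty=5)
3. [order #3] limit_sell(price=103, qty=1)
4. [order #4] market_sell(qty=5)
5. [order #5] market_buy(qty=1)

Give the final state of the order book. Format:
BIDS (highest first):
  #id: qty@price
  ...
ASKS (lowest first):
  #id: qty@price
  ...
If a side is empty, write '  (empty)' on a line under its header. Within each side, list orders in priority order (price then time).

Answer: BIDS (highest first):
  (empty)
ASKS (lowest first):
  #2: 4@99
  #1: 8@102
  #3: 1@103

Derivation:
After op 1 [order #1] limit_sell(price=102, qty=8): fills=none; bids=[-] asks=[#1:8@102]
After op 2 [order #2] limit_sell(price=99, qty=5): fills=none; bids=[-] asks=[#2:5@99 #1:8@102]
After op 3 [order #3] limit_sell(price=103, qty=1): fills=none; bids=[-] asks=[#2:5@99 #1:8@102 #3:1@103]
After op 4 [order #4] market_sell(qty=5): fills=none; bids=[-] asks=[#2:5@99 #1:8@102 #3:1@103]
After op 5 [order #5] market_buy(qty=1): fills=#5x#2:1@99; bids=[-] asks=[#2:4@99 #1:8@102 #3:1@103]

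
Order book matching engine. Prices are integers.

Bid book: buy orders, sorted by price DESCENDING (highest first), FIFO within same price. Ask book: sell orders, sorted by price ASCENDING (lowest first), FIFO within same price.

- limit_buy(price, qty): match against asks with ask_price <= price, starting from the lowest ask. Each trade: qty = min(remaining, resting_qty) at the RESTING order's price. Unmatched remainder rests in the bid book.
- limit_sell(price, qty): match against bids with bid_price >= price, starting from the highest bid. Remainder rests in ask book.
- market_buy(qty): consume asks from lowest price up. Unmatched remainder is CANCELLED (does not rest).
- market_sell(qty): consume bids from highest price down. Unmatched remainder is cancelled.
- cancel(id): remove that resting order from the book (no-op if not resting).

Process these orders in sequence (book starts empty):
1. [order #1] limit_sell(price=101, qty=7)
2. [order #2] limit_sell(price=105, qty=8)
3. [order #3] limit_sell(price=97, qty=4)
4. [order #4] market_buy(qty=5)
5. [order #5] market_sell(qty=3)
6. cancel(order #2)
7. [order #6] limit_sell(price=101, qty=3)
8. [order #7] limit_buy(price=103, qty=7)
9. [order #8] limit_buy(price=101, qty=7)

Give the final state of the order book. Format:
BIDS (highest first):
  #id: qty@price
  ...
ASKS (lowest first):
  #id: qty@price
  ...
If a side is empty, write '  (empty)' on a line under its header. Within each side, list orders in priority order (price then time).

After op 1 [order #1] limit_sell(price=101, qty=7): fills=none; bids=[-] asks=[#1:7@101]
After op 2 [order #2] limit_sell(price=105, qty=8): fills=none; bids=[-] asks=[#1:7@101 #2:8@105]
After op 3 [order #3] limit_sell(price=97, qty=4): fills=none; bids=[-] asks=[#3:4@97 #1:7@101 #2:8@105]
After op 4 [order #4] market_buy(qty=5): fills=#4x#3:4@97 #4x#1:1@101; bids=[-] asks=[#1:6@101 #2:8@105]
After op 5 [order #5] market_sell(qty=3): fills=none; bids=[-] asks=[#1:6@101 #2:8@105]
After op 6 cancel(order #2): fills=none; bids=[-] asks=[#1:6@101]
After op 7 [order #6] limit_sell(price=101, qty=3): fills=none; bids=[-] asks=[#1:6@101 #6:3@101]
After op 8 [order #7] limit_buy(price=103, qty=7): fills=#7x#1:6@101 #7x#6:1@101; bids=[-] asks=[#6:2@101]
After op 9 [order #8] limit_buy(price=101, qty=7): fills=#8x#6:2@101; bids=[#8:5@101] asks=[-]

Answer: BIDS (highest first):
  #8: 5@101
ASKS (lowest first):
  (empty)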